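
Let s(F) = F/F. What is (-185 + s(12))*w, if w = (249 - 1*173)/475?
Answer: -736/25 ≈ -29.440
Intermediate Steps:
s(F) = 1
w = 4/25 (w = (249 - 173)*(1/475) = 76*(1/475) = 4/25 ≈ 0.16000)
(-185 + s(12))*w = (-185 + 1)*(4/25) = -184*4/25 = -736/25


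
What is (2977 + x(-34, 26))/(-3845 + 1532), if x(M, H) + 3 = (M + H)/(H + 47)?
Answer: -217094/168849 ≈ -1.2857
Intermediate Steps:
x(M, H) = -3 + (H + M)/(47 + H) (x(M, H) = -3 + (M + H)/(H + 47) = -3 + (H + M)/(47 + H))
(2977 + x(-34, 26))/(-3845 + 1532) = (2977 + (-141 - 34 - 2*26)/(47 + 26))/(-3845 + 1532) = (2977 + (-141 - 34 - 52)/73)/(-2313) = (2977 + (1/73)*(-227))*(-1/2313) = (2977 - 227/73)*(-1/2313) = (217094/73)*(-1/2313) = -217094/168849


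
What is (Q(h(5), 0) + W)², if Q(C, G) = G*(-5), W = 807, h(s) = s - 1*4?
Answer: 651249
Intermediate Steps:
h(s) = -4 + s (h(s) = s - 4 = -4 + s)
Q(C, G) = -5*G
(Q(h(5), 0) + W)² = (-5*0 + 807)² = (0 + 807)² = 807² = 651249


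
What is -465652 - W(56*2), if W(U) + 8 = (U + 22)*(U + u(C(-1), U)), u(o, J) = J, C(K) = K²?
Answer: -495660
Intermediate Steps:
W(U) = -8 + 2*U*(22 + U) (W(U) = -8 + (U + 22)*(U + U) = -8 + (22 + U)*(2*U) = -8 + 2*U*(22 + U))
-465652 - W(56*2) = -465652 - (-8 + 2*(56*2)² + 44*(56*2)) = -465652 - (-8 + 2*112² + 44*112) = -465652 - (-8 + 2*12544 + 4928) = -465652 - (-8 + 25088 + 4928) = -465652 - 1*30008 = -465652 - 30008 = -495660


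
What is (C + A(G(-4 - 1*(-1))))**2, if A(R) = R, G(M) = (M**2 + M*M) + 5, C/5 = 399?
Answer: 4072324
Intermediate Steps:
C = 1995 (C = 5*399 = 1995)
G(M) = 5 + 2*M**2 (G(M) = (M**2 + M**2) + 5 = 2*M**2 + 5 = 5 + 2*M**2)
(C + A(G(-4 - 1*(-1))))**2 = (1995 + (5 + 2*(-4 - 1*(-1))**2))**2 = (1995 + (5 + 2*(-4 + 1)**2))**2 = (1995 + (5 + 2*(-3)**2))**2 = (1995 + (5 + 2*9))**2 = (1995 + (5 + 18))**2 = (1995 + 23)**2 = 2018**2 = 4072324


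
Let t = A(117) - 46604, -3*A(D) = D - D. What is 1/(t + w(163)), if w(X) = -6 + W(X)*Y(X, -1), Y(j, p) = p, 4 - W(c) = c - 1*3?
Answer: -1/46454 ≈ -2.1527e-5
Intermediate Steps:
W(c) = 7 - c (W(c) = 4 - (c - 1*3) = 4 - (c - 3) = 4 - (-3 + c) = 4 + (3 - c) = 7 - c)
A(D) = 0 (A(D) = -(D - D)/3 = -⅓*0 = 0)
t = -46604 (t = 0 - 46604 = -46604)
w(X) = -13 + X (w(X) = -6 + (7 - X)*(-1) = -6 + (-7 + X) = -13 + X)
1/(t + w(163)) = 1/(-46604 + (-13 + 163)) = 1/(-46604 + 150) = 1/(-46454) = -1/46454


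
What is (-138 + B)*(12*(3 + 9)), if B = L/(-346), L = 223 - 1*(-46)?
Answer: -3457224/173 ≈ -19984.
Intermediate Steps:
L = 269 (L = 223 + 46 = 269)
B = -269/346 (B = 269/(-346) = 269*(-1/346) = -269/346 ≈ -0.77746)
(-138 + B)*(12*(3 + 9)) = (-138 - 269/346)*(12*(3 + 9)) = -288102*12/173 = -48017/346*144 = -3457224/173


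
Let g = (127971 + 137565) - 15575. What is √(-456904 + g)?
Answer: I*√206943 ≈ 454.91*I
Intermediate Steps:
g = 249961 (g = 265536 - 15575 = 249961)
√(-456904 + g) = √(-456904 + 249961) = √(-206943) = I*√206943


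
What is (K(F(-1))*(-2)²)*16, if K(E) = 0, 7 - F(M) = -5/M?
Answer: 0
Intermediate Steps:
F(M) = 7 + 5/M (F(M) = 7 - (-5)/M = 7 + 5/M)
(K(F(-1))*(-2)²)*16 = (0*(-2)²)*16 = (0*4)*16 = 0*16 = 0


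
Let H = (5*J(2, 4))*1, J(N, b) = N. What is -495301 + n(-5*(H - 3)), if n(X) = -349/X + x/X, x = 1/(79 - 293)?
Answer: -3709729803/7490 ≈ -4.9529e+5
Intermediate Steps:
x = -1/214 (x = 1/(-214) = -1/214 ≈ -0.0046729)
H = 10 (H = (5*2)*1 = 10*1 = 10)
n(X) = -74687/(214*X) (n(X) = -349/X - 1/(214*X) = -74687/(214*X))
-495301 + n(-5*(H - 3)) = -495301 - 74687*(-1/(5*(10 - 3)))/214 = -495301 - 74687/(214*((-5*7))) = -495301 - 74687/214/(-35) = -495301 - 74687/214*(-1/35) = -495301 + 74687/7490 = -3709729803/7490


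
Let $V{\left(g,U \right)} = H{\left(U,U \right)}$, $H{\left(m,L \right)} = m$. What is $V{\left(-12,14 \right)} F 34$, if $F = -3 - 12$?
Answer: $-7140$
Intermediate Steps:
$F = -15$ ($F = -3 - 12 = -15$)
$V{\left(g,U \right)} = U$
$V{\left(-12,14 \right)} F 34 = 14 \left(-15\right) 34 = \left(-210\right) 34 = -7140$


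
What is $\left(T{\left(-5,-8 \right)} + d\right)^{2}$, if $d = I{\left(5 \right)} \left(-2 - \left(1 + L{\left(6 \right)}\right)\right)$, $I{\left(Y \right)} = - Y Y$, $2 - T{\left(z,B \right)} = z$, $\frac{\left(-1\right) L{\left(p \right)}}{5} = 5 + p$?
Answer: $1671849$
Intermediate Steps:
$L{\left(p \right)} = -25 - 5 p$ ($L{\left(p \right)} = - 5 \left(5 + p\right) = -25 - 5 p$)
$T{\left(z,B \right)} = 2 - z$
$I{\left(Y \right)} = - Y^{2}$
$d = -1300$ ($d = - 5^{2} \left(-2 - \left(-24 - 30\right)\right) = \left(-1\right) 25 \left(-2 - -54\right) = - 25 \left(-2 - -54\right) = - 25 \left(-2 + \left(-1 + 55\right)\right) = - 25 \left(-2 + 54\right) = \left(-25\right) 52 = -1300$)
$\left(T{\left(-5,-8 \right)} + d\right)^{2} = \left(\left(2 - -5\right) - 1300\right)^{2} = \left(\left(2 + 5\right) - 1300\right)^{2} = \left(7 - 1300\right)^{2} = \left(-1293\right)^{2} = 1671849$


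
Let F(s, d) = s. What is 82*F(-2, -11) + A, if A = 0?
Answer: -164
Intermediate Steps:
82*F(-2, -11) + A = 82*(-2) + 0 = -164 + 0 = -164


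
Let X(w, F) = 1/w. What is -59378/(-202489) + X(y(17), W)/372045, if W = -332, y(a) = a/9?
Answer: 125184572857/426898446695 ≈ 0.29324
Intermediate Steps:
y(a) = a/9 (y(a) = a*(1/9) = a/9)
-59378/(-202489) + X(y(17), W)/372045 = -59378/(-202489) + 1/(((1/9)*17)*372045) = -59378*(-1/202489) + (1/372045)/(17/9) = 59378/202489 + (9/17)*(1/372045) = 59378/202489 + 3/2108255 = 125184572857/426898446695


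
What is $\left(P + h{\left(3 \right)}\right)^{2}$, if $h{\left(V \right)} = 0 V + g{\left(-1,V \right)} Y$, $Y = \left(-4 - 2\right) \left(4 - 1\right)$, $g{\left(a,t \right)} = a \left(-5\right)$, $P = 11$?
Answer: $6241$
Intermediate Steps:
$g{\left(a,t \right)} = - 5 a$
$Y = -18$ ($Y = \left(-6\right) 3 = -18$)
$h{\left(V \right)} = -90$ ($h{\left(V \right)} = 0 V + \left(-5\right) \left(-1\right) \left(-18\right) = 0 + 5 \left(-18\right) = 0 - 90 = -90$)
$\left(P + h{\left(3 \right)}\right)^{2} = \left(11 - 90\right)^{2} = \left(-79\right)^{2} = 6241$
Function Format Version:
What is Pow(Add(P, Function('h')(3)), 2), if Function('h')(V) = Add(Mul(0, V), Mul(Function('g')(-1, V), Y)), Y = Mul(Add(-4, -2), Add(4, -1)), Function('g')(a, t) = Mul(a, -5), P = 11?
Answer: 6241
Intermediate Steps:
Function('g')(a, t) = Mul(-5, a)
Y = -18 (Y = Mul(-6, 3) = -18)
Function('h')(V) = -90 (Function('h')(V) = Add(Mul(0, V), Mul(Mul(-5, -1), -18)) = Add(0, Mul(5, -18)) = Add(0, -90) = -90)
Pow(Add(P, Function('h')(3)), 2) = Pow(Add(11, -90), 2) = Pow(-79, 2) = 6241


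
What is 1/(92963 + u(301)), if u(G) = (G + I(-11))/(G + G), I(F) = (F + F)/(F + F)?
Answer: 301/27982014 ≈ 1.0757e-5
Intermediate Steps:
I(F) = 1 (I(F) = (2*F)/((2*F)) = (2*F)*(1/(2*F)) = 1)
u(G) = (1 + G)/(2*G) (u(G) = (G + 1)/(G + G) = (1 + G)/((2*G)) = (1 + G)*(1/(2*G)) = (1 + G)/(2*G))
1/(92963 + u(301)) = 1/(92963 + (½)*(1 + 301)/301) = 1/(92963 + (½)*(1/301)*302) = 1/(92963 + 151/301) = 1/(27982014/301) = 301/27982014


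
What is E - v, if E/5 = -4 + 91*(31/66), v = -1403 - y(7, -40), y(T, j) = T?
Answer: 105845/66 ≈ 1603.7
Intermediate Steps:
v = -1410 (v = -1403 - 1*7 = -1403 - 7 = -1410)
E = 12785/66 (E = 5*(-4 + 91*(31/66)) = 5*(-4 + 2821/66) = 5*(2557/66) = 12785/66 ≈ 193.71)
E - v = 12785/66 - 1*(-1410) = 12785/66 + 1410 = 105845/66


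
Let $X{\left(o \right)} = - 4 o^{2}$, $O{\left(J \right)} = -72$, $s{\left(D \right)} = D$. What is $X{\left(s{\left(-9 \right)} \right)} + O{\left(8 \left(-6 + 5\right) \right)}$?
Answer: $-396$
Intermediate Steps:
$X{\left(s{\left(-9 \right)} \right)} + O{\left(8 \left(-6 + 5\right) \right)} = - 4 \left(-9\right)^{2} - 72 = \left(-4\right) 81 - 72 = -324 - 72 = -396$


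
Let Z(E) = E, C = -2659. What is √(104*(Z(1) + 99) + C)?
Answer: √7741 ≈ 87.983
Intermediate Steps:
√(104*(Z(1) + 99) + C) = √(104*(1 + 99) - 2659) = √(104*100 - 2659) = √(10400 - 2659) = √7741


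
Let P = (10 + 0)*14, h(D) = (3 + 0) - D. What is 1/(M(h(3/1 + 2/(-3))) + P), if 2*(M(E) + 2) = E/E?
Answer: 2/277 ≈ 0.0072202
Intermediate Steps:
h(D) = 3 - D
M(E) = -3/2 (M(E) = -2 + (E/E)/2 = -2 + (1/2)*1 = -2 + 1/2 = -3/2)
P = 140 (P = 10*14 = 140)
1/(M(h(3/1 + 2/(-3))) + P) = 1/(-3/2 + 140) = 1/(277/2) = 2/277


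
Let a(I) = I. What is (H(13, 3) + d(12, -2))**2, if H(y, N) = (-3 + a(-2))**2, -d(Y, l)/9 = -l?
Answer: 49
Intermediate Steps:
d(Y, l) = 9*l (d(Y, l) = -(-9)*l = 9*l)
H(y, N) = 25 (H(y, N) = (-3 - 2)**2 = (-5)**2 = 25)
(H(13, 3) + d(12, -2))**2 = (25 + 9*(-2))**2 = (25 - 18)**2 = 7**2 = 49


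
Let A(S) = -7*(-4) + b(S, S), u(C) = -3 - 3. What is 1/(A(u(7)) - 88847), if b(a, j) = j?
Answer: -1/88825 ≈ -1.1258e-5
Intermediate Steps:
u(C) = -6
A(S) = 28 + S (A(S) = -7*(-4) + S = 28 + S)
1/(A(u(7)) - 88847) = 1/((28 - 6) - 88847) = 1/(22 - 88847) = 1/(-88825) = -1/88825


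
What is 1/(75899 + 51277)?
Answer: 1/127176 ≈ 7.8631e-6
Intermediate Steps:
1/(75899 + 51277) = 1/127176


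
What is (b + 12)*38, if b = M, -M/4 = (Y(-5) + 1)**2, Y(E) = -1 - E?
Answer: -3344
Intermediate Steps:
M = -100 (M = -4*((-1 - 1*(-5)) + 1)**2 = -4*((-1 + 5) + 1)**2 = -4*(4 + 1)**2 = -4*5**2 = -4*25 = -100)
b = -100
(b + 12)*38 = (-100 + 12)*38 = -88*38 = -3344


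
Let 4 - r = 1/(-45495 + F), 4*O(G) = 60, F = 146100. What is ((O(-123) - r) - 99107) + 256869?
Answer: 15872752666/100605 ≈ 1.5777e+5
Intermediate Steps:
O(G) = 15 (O(G) = (¼)*60 = 15)
r = 402419/100605 (r = 4 - 1/(-45495 + 146100) = 4 - 1/100605 = 402419/100605 ≈ 4.0000)
((O(-123) - r) - 99107) + 256869 = ((15 - 1*402419/100605) - 99107) + 256869 = ((15 - 402419/100605) - 99107) + 256869 = (1106656/100605 - 99107) + 256869 = -9969553079/100605 + 256869 = 15872752666/100605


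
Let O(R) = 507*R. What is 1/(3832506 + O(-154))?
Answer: 1/3754428 ≈ 2.6635e-7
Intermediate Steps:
1/(3832506 + O(-154)) = 1/(3832506 + 507*(-154)) = 1/(3832506 - 78078) = 1/3754428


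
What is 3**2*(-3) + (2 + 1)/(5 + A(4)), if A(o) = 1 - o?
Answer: -51/2 ≈ -25.500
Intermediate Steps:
3**2*(-3) + (2 + 1)/(5 + A(4)) = 3**2*(-3) + (2 + 1)/(5 + (1 - 1*4)) = 9*(-3) + 3/(5 + (1 - 4)) = -27 + 3/(5 - 3) = -27 + 3/2 = -51/2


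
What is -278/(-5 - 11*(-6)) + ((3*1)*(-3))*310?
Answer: -170468/61 ≈ -2794.6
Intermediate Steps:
-278/(-5 - 11*(-6)) + ((3*1)*(-3))*310 = -278/(-5 + 66) + (3*(-3))*310 = -278/61 - 9*310 = -278*1/61 - 2790 = -278/61 - 2790 = -170468/61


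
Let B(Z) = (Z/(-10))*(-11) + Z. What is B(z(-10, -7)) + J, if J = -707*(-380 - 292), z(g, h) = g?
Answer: 475083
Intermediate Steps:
J = 475104 (J = -707*(-672) = 475104)
B(Z) = 21*Z/10 (B(Z) = (Z*(-1/10))*(-11) + Z = -Z/10*(-11) + Z = 11*Z/10 + Z = 21*Z/10)
B(z(-10, -7)) + J = (21/10)*(-10) + 475104 = -21 + 475104 = 475083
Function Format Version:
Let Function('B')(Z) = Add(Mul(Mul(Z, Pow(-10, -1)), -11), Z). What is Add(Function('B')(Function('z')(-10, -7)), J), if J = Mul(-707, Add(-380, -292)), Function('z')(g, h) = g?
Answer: 475083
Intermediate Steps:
J = 475104 (J = Mul(-707, -672) = 475104)
Function('B')(Z) = Mul(Rational(21, 10), Z) (Function('B')(Z) = Add(Mul(Mul(Z, Rational(-1, 10)), -11), Z) = Add(Mul(Mul(Rational(-1, 10), Z), -11), Z) = Add(Mul(Rational(11, 10), Z), Z) = Mul(Rational(21, 10), Z))
Add(Function('B')(Function('z')(-10, -7)), J) = Add(Mul(Rational(21, 10), -10), 475104) = Add(-21, 475104) = 475083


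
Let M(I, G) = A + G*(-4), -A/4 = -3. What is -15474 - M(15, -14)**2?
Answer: -20098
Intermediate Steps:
A = 12 (A = -4*(-3) = 12)
M(I, G) = 12 - 4*G (M(I, G) = 12 + G*(-4) = 12 - 4*G)
-15474 - M(15, -14)**2 = -15474 - (12 - 4*(-14))**2 = -15474 - (12 + 56)**2 = -15474 - 1*68**2 = -15474 - 1*4624 = -15474 - 4624 = -20098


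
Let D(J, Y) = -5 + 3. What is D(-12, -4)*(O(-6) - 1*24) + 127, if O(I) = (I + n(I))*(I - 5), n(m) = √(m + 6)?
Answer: 43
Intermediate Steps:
D(J, Y) = -2
n(m) = √(6 + m)
O(I) = (-5 + I)*(I + √(6 + I)) (O(I) = (I + √(6 + I))*(I - 5) = (I + √(6 + I))*(-5 + I) = (-5 + I)*(I + √(6 + I)))
D(-12, -4)*(O(-6) - 1*24) + 127 = -2*(((-6)² - 5*(-6) - 5*√(6 - 6) - 6*√(6 - 6)) - 1*24) + 127 = -2*((36 + 30 - 5*√0 - 6*√0) - 24) + 127 = -2*((36 + 30 - 5*0 - 6*0) - 24) + 127 = -2*((36 + 30 + 0 + 0) - 24) + 127 = -2*(66 - 24) + 127 = -2*42 + 127 = -84 + 127 = 43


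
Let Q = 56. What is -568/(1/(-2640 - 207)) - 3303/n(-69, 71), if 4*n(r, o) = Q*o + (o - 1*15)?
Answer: 181114385/112 ≈ 1.6171e+6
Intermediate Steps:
n(r, o) = -15/4 + 57*o/4 (n(r, o) = (56*o + (o - 1*15))/4 = (56*o + (o - 15))/4 = (56*o + (-15 + o))/4 = (-15 + 57*o)/4 = -15/4 + 57*o/4)
-568/(1/(-2640 - 207)) - 3303/n(-69, 71) = -568/(1/(-2640 - 207)) - 3303/(-15/4 + (57/4)*71) = -568/(1/(-2847)) - 3303/(-15/4 + 4047/4) = -568/(-1/2847) - 3303/1008 = -568*(-2847) - 3303*1/1008 = 1617096 - 367/112 = 181114385/112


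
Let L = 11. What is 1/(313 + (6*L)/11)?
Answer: 1/319 ≈ 0.0031348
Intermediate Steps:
1/(313 + (6*L)/11) = 1/(313 + (6*11)/11) = 1/(313 + 66*(1/11)) = 1/(313 + 6) = 1/319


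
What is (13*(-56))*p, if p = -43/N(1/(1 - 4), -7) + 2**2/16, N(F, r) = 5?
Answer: 30394/5 ≈ 6078.8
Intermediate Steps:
p = -167/20 (p = -43/5 + 2**2/16 = -43*1/5 + 4*(1/16) = -43/5 + 1/4 = -167/20 ≈ -8.3500)
(13*(-56))*p = (13*(-56))*(-167/20) = -728*(-167/20) = 30394/5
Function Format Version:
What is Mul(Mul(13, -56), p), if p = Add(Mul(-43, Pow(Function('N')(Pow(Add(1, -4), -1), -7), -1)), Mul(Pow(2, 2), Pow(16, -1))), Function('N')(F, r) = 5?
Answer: Rational(30394, 5) ≈ 6078.8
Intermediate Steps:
p = Rational(-167, 20) (p = Add(Mul(-43, Pow(5, -1)), Mul(Pow(2, 2), Pow(16, -1))) = Add(Mul(-43, Rational(1, 5)), Mul(4, Rational(1, 16))) = Add(Rational(-43, 5), Rational(1, 4)) = Rational(-167, 20) ≈ -8.3500)
Mul(Mul(13, -56), p) = Mul(Mul(13, -56), Rational(-167, 20)) = Mul(-728, Rational(-167, 20)) = Rational(30394, 5)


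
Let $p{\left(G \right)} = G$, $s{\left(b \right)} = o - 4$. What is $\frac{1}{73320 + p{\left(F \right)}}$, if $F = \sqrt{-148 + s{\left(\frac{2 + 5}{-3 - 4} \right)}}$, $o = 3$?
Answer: $\frac{73320}{5375822549} - \frac{i \sqrt{149}}{5375822549} \approx 1.3639 \cdot 10^{-5} - 2.2706 \cdot 10^{-9} i$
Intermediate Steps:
$s{\left(b \right)} = -1$ ($s{\left(b \right)} = 3 - 4 = -1$)
$F = i \sqrt{149}$ ($F = \sqrt{-148 - 1} = \sqrt{-149} = i \sqrt{149} \approx 12.207 i$)
$\frac{1}{73320 + p{\left(F \right)}} = \frac{1}{73320 + i \sqrt{149}}$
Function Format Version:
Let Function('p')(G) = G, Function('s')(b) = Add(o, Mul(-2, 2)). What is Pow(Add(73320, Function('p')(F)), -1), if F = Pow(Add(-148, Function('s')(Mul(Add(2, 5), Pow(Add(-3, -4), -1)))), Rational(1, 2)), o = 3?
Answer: Add(Rational(73320, 5375822549), Mul(Rational(-1, 5375822549), I, Pow(149, Rational(1, 2)))) ≈ Add(1.3639e-5, Mul(-2.2706e-9, I))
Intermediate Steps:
Function('s')(b) = -1 (Function('s')(b) = Add(3, Mul(-2, 2)) = Add(3, -4) = -1)
F = Mul(I, Pow(149, Rational(1, 2))) (F = Pow(Add(-148, -1), Rational(1, 2)) = Pow(-149, Rational(1, 2)) = Mul(I, Pow(149, Rational(1, 2))) ≈ Mul(12.207, I))
Pow(Add(73320, Function('p')(F)), -1) = Pow(Add(73320, Mul(I, Pow(149, Rational(1, 2)))), -1)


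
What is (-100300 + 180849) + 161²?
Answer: 106470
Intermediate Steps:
(-100300 + 180849) + 161² = 80549 + 25921 = 106470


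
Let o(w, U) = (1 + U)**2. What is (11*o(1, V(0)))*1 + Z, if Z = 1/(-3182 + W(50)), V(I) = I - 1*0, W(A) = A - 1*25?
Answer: 34726/3157 ≈ 11.000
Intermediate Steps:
W(A) = -25 + A (W(A) = A - 25 = -25 + A)
V(I) = I (V(I) = I + 0 = I)
Z = -1/3157 (Z = 1/(-3182 + (-25 + 50)) = 1/(-3182 + 25) = 1/(-3157) = -1/3157 ≈ -0.00031676)
(11*o(1, V(0)))*1 + Z = (11*(1 + 0)**2)*1 - 1/3157 = (11*1**2)*1 - 1/3157 = (11*1)*1 - 1/3157 = 11*1 - 1/3157 = 11 - 1/3157 = 34726/3157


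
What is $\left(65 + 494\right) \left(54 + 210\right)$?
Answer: $147576$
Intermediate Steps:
$\left(65 + 494\right) \left(54 + 210\right) = 559 \cdot 264 = 147576$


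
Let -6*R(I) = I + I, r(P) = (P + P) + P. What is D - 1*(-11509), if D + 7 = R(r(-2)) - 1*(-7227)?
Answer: 18731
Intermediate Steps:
r(P) = 3*P (r(P) = 2*P + P = 3*P)
R(I) = -I/3 (R(I) = -(I + I)/6 = -I/3)
D = 7222 (D = -7 + (-(-2) - 1*(-7227)) = -7 + (-⅓*(-6) + 7227) = -7 + (2 + 7227) = -7 + 7229 = 7222)
D - 1*(-11509) = 7222 - 1*(-11509) = 7222 + 11509 = 18731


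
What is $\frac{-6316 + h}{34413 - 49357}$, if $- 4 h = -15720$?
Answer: $\frac{1193}{7472} \approx 0.15966$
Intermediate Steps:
$h = 3930$ ($h = \left(- \frac{1}{4}\right) \left(-15720\right) = 3930$)
$\frac{-6316 + h}{34413 - 49357} = \frac{-6316 + 3930}{34413 - 49357} = - \frac{2386}{-14944} = \left(-2386\right) \left(- \frac{1}{14944}\right) = \frac{1193}{7472}$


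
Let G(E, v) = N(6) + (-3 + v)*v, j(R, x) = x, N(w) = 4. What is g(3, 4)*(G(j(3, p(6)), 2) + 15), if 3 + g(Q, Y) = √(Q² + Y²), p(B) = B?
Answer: 34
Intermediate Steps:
g(Q, Y) = -3 + √(Q² + Y²)
G(E, v) = 4 + v*(-3 + v) (G(E, v) = 4 + (-3 + v)*v = 4 + v*(-3 + v))
g(3, 4)*(G(j(3, p(6)), 2) + 15) = (-3 + √(3² + 4²))*((4 + 2² - 3*2) + 15) = (-3 + √(9 + 16))*((4 + 4 - 6) + 15) = (-3 + √25)*(2 + 15) = (-3 + 5)*17 = 2*17 = 34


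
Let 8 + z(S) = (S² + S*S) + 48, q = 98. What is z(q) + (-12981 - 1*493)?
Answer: 5774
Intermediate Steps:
z(S) = 40 + 2*S² (z(S) = -8 + ((S² + S*S) + 48) = -8 + ((S² + S²) + 48) = -8 + (2*S² + 48) = -8 + (48 + 2*S²) = 40 + 2*S²)
z(q) + (-12981 - 1*493) = (40 + 2*98²) + (-12981 - 1*493) = (40 + 2*9604) + (-12981 - 493) = (40 + 19208) - 13474 = 19248 - 13474 = 5774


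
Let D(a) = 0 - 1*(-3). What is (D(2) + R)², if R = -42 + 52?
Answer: 169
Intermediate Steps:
D(a) = 3 (D(a) = 0 + 3 = 3)
R = 10
(D(2) + R)² = (3 + 10)² = 13² = 169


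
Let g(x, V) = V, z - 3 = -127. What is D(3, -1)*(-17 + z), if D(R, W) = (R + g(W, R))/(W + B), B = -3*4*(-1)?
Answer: -846/11 ≈ -76.909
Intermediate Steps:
z = -124 (z = 3 - 127 = -124)
B = 12 (B = -12*(-1) = 12)
D(R, W) = 2*R/(12 + W) (D(R, W) = (R + R)/(W + 12) = (2*R)/(12 + W) = 2*R/(12 + W))
D(3, -1)*(-17 + z) = (2*3/(12 - 1))*(-17 - 124) = (2*3/11)*(-141) = (2*3*(1/11))*(-141) = (6/11)*(-141) = -846/11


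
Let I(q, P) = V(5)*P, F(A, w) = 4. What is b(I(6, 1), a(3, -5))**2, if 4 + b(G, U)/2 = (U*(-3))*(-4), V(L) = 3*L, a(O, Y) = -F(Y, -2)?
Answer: 10816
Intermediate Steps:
a(O, Y) = -4 (a(O, Y) = -1*4 = -4)
I(q, P) = 15*P (I(q, P) = (3*5)*P = 15*P)
b(G, U) = -8 + 24*U (b(G, U) = -8 + 2*((U*(-3))*(-4)) = -8 + 2*(-3*U*(-4)) = -8 + 2*(12*U) = -8 + 24*U)
b(I(6, 1), a(3, -5))**2 = (-8 + 24*(-4))**2 = (-8 - 96)**2 = (-104)**2 = 10816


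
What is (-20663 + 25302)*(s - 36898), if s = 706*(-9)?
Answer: -200646028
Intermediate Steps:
s = -6354
(-20663 + 25302)*(s - 36898) = (-20663 + 25302)*(-6354 - 36898) = 4639*(-43252) = -200646028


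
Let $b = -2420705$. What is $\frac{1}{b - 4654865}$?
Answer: $- \frac{1}{7075570} \approx -1.4133 \cdot 10^{-7}$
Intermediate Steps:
$\frac{1}{b - 4654865} = \frac{1}{-2420705 - 4654865} = \frac{1}{-7075570} = - \frac{1}{7075570}$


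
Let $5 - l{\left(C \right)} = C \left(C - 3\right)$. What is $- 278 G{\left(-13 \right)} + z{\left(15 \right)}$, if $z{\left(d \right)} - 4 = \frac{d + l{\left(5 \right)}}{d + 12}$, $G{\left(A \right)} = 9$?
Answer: $- \frac{67436}{27} \approx -2497.6$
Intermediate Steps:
$l{\left(C \right)} = 5 - C \left(-3 + C\right)$ ($l{\left(C \right)} = 5 - C \left(C - 3\right) = 5 - C \left(-3 + C\right)$)
$z{\left(d \right)} = 4 + \frac{-5 + d}{12 + d}$ ($z{\left(d \right)} = 4 + \frac{d + \left(5 - 5^{2} + 3 \cdot 5\right)}{d + 12} = 4 + \frac{d + \left(5 - 25 + 15\right)}{12 + d} = 4 + \frac{d - 5}{12 + d} = 4 + \frac{-5 + d}{12 + d}$)
$- 278 G{\left(-13 \right)} + z{\left(15 \right)} = \left(-278\right) 9 + \frac{43 + 5 \cdot 15}{12 + 15} = -2502 + \frac{43 + 75}{27} = -2502 + \frac{1}{27} \cdot 118 = -2502 + \frac{118}{27} = - \frac{67436}{27}$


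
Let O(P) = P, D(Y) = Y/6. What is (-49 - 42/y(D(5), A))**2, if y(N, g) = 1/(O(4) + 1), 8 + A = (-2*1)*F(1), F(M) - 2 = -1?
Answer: 67081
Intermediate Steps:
D(Y) = Y/6 (D(Y) = Y*(1/6) = Y/6)
F(M) = 1 (F(M) = 2 - 1 = 1)
A = -10 (A = -8 - 2*1*1 = -8 - 2*1 = -8 - 2 = -10)
y(N, g) = 1/5 (y(N, g) = 1/(4 + 1) = 1/5)
(-49 - 42/y(D(5), A))**2 = (-49 - 42/1/5)**2 = (-49 - 42*5)**2 = (-49 - 210)**2 = (-259)**2 = 67081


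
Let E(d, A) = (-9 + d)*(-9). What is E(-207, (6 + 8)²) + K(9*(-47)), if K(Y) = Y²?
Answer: 180873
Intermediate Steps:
E(d, A) = 81 - 9*d
E(-207, (6 + 8)²) + K(9*(-47)) = (81 - 9*(-207)) + (9*(-47))² = (81 + 1863) + (-423)² = 1944 + 178929 = 180873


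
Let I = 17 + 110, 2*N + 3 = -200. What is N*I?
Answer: -25781/2 ≈ -12891.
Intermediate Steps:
N = -203/2 (N = -3/2 + (1/2)*(-200) = -3/2 - 100 = -203/2 ≈ -101.50)
I = 127
N*I = -203/2*127 = -25781/2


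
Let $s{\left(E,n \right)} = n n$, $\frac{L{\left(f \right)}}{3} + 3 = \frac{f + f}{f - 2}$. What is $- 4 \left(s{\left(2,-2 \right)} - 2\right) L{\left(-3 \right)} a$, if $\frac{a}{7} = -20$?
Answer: $-6048$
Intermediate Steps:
$L{\left(f \right)} = -9 + \frac{6 f}{-2 + f}$ ($L{\left(f \right)} = -9 + 3 \frac{f + f}{f - 2} = -9 + 3 \frac{2 f}{-2 + f} = -9 + \frac{6 f}{-2 + f}$)
$s{\left(E,n \right)} = n^{2}$
$a = -140$ ($a = 7 \left(-20\right) = -140$)
$- 4 \left(s{\left(2,-2 \right)} - 2\right) L{\left(-3 \right)} a = - 4 \left(\left(-2\right)^{2} - 2\right) \frac{3 \left(6 - -3\right)}{-2 - 3} \left(-140\right) = - 4 \left(4 - 2\right) \frac{3 \left(6 + 3\right)}{-5} \left(-140\right) = \left(-4\right) 2 \cdot 3 \left(- \frac{1}{5}\right) 9 \left(-140\right) = \left(-8\right) \left(- \frac{27}{5}\right) \left(-140\right) = \frac{216}{5} \left(-140\right) = -6048$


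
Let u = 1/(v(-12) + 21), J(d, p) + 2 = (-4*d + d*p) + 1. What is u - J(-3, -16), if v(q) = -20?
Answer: -58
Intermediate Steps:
J(d, p) = -1 - 4*d + d*p (J(d, p) = -2 + ((-4*d + d*p) + 1) = -2 + (1 - 4*d + d*p) = -1 - 4*d + d*p)
u = 1 (u = 1/(-20 + 21) = 1/1 = 1)
u - J(-3, -16) = 1 - (-1 - 4*(-3) - 3*(-16)) = 1 - (-1 + 12 + 48) = 1 - 1*59 = 1 - 59 = -58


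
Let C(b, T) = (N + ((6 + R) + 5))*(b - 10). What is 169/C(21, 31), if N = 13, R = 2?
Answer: 13/22 ≈ 0.59091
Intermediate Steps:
C(b, T) = -260 + 26*b (C(b, T) = (13 + ((6 + 2) + 5))*(b - 10) = (13 + (8 + 5))*(-10 + b) = (13 + 13)*(-10 + b) = 26*(-10 + b) = -260 + 26*b)
169/C(21, 31) = 169/(-260 + 26*21) = 169/(-260 + 546) = 169/286 = 169*(1/286) = 13/22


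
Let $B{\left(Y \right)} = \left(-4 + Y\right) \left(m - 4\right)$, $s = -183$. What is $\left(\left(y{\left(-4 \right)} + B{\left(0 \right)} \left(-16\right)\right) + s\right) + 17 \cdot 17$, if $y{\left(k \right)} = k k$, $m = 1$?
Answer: $-70$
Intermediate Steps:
$y{\left(k \right)} = k^{2}$
$B{\left(Y \right)} = 12 - 3 Y$ ($B{\left(Y \right)} = \left(-4 + Y\right) \left(1 - 4\right) = \left(-4 + Y\right) \left(-3\right) = 12 - 3 Y$)
$\left(\left(y{\left(-4 \right)} + B{\left(0 \right)} \left(-16\right)\right) + s\right) + 17 \cdot 17 = \left(\left(\left(-4\right)^{2} + \left(12 - 0\right) \left(-16\right)\right) - 183\right) + 17 \cdot 17 = \left(\left(16 + \left(12 + 0\right) \left(-16\right)\right) - 183\right) + 289 = \left(\left(16 + 12 \left(-16\right)\right) - 183\right) + 289 = \left(\left(16 - 192\right) - 183\right) + 289 = \left(-176 - 183\right) + 289 = -359 + 289 = -70$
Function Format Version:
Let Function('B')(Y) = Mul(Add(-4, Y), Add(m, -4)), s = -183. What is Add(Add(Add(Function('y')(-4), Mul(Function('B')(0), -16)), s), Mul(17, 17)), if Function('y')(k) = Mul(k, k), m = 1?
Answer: -70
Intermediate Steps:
Function('y')(k) = Pow(k, 2)
Function('B')(Y) = Add(12, Mul(-3, Y)) (Function('B')(Y) = Mul(Add(-4, Y), Add(1, -4)) = Mul(Add(-4, Y), -3) = Add(12, Mul(-3, Y)))
Add(Add(Add(Function('y')(-4), Mul(Function('B')(0), -16)), s), Mul(17, 17)) = Add(Add(Add(Pow(-4, 2), Mul(Add(12, Mul(-3, 0)), -16)), -183), Mul(17, 17)) = Add(Add(Add(16, Mul(Add(12, 0), -16)), -183), 289) = Add(Add(Add(16, Mul(12, -16)), -183), 289) = Add(Add(Add(16, -192), -183), 289) = Add(Add(-176, -183), 289) = Add(-359, 289) = -70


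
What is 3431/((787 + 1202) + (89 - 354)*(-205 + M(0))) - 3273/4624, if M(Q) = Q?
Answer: -84225389/130197968 ≈ -0.64690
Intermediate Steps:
3431/((787 + 1202) + (89 - 354)*(-205 + M(0))) - 3273/4624 = 3431/((787 + 1202) + (89 - 354)*(-205 + 0)) - 3273/4624 = 3431/(1989 - 265*(-205)) - 3273*1/4624 = 3431/(1989 + 54325) - 3273/4624 = 3431/56314 - 3273/4624 = -84225389/130197968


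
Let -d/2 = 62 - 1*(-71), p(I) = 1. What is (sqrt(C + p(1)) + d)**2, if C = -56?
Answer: (266 - I*sqrt(55))**2 ≈ 70701.0 - 3945.4*I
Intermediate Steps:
d = -266 (d = -2*(62 - 1*(-71)) = -2*(62 + 71) = -2*133 = -266)
(sqrt(C + p(1)) + d)**2 = (sqrt(-56 + 1) - 266)**2 = (sqrt(-55) - 266)**2 = (I*sqrt(55) - 266)**2 = (-266 + I*sqrt(55))**2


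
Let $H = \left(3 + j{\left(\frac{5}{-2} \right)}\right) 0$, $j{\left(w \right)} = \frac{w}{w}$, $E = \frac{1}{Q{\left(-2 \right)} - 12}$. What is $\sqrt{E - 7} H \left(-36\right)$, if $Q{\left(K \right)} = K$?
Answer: $0$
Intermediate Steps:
$E = - \frac{1}{14}$ ($E = \frac{1}{-2 - 12} = \frac{1}{-14} = - \frac{1}{14} \approx -0.071429$)
$j{\left(w \right)} = 1$
$H = 0$ ($H = \left(3 + 1\right) 0 = 4 \cdot 0 = 0$)
$\sqrt{E - 7} H \left(-36\right) = \sqrt{- \frac{1}{14} - 7} \cdot 0 \left(-36\right) = \sqrt{- \frac{99}{14}} \cdot 0 \left(-36\right) = \frac{3 i \sqrt{154}}{14} \cdot 0 \left(-36\right) = 0 \left(-36\right) = 0$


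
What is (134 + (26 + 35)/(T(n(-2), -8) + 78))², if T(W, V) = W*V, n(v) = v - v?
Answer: 110523169/6084 ≈ 18166.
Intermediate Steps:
n(v) = 0
T(W, V) = V*W
(134 + (26 + 35)/(T(n(-2), -8) + 78))² = (134 + (26 + 35)/(-8*0 + 78))² = (134 + 61/(0 + 78))² = (134 + 61/78)² = (10513/78)² = 110523169/6084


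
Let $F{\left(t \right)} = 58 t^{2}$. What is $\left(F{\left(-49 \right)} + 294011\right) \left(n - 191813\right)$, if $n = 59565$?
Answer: $-57298958712$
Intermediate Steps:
$\left(F{\left(-49 \right)} + 294011\right) \left(n - 191813\right) = \left(58 \left(-49\right)^{2} + 294011\right) \left(59565 - 191813\right) = \left(58 \cdot 2401 + 294011\right) \left(-132248\right) = \left(139258 + 294011\right) \left(-132248\right) = 433269 \left(-132248\right) = -57298958712$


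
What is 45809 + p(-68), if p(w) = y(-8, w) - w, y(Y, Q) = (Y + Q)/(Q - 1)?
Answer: 3165589/69 ≈ 45878.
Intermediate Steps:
y(Y, Q) = (Q + Y)/(-1 + Q)
p(w) = -w + (-8 + w)/(-1 + w) (p(w) = (w - 8)/(-1 + w) - w = (-8 + w)/(-1 + w) - w = -w + (-8 + w)/(-1 + w))
45809 + p(-68) = 45809 + (-8 - 68 - 1*(-68)*(-1 - 68))/(-1 - 68) = 45809 + (-8 - 68 - 1*(-68)*(-69))/(-69) = 45809 - (-8 - 68 - 4692)/69 = 45809 - 1/69*(-4768) = 45809 + 4768/69 = 3165589/69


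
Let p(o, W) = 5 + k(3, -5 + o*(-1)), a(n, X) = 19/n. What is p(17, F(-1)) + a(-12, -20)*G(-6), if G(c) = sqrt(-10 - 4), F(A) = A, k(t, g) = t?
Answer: 8 - 19*I*sqrt(14)/12 ≈ 8.0 - 5.9243*I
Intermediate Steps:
p(o, W) = 8 (p(o, W) = 5 + 3 = 8)
G(c) = I*sqrt(14) (G(c) = sqrt(-14) = I*sqrt(14))
p(17, F(-1)) + a(-12, -20)*G(-6) = 8 + (19/(-12))*(I*sqrt(14)) = 8 + (19*(-1/12))*(I*sqrt(14)) = 8 - 19*I*sqrt(14)/12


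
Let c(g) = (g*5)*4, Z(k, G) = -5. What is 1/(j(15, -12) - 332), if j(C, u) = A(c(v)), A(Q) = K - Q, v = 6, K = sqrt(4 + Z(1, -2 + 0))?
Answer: -452/204305 - I/204305 ≈ -0.0022124 - 4.8946e-6*I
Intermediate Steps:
K = I (K = sqrt(4 - 5) = sqrt(-1) = I ≈ 1.0*I)
c(g) = 20*g (c(g) = (5*g)*4 = 20*g)
A(Q) = I - Q
j(C, u) = -120 + I (j(C, u) = I - 20*6 = I - 1*120 = I - 120 = -120 + I)
1/(j(15, -12) - 332) = 1/((-120 + I) - 332) = 1/(-452 + I) = (-452 - I)/204305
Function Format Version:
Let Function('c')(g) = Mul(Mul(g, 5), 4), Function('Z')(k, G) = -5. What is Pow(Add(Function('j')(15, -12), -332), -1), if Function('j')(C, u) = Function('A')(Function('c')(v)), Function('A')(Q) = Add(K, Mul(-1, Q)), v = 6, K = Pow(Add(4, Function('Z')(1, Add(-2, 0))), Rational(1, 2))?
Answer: Add(Rational(-452, 204305), Mul(Rational(-1, 204305), I)) ≈ Add(-0.0022124, Mul(-4.8946e-6, I))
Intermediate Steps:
K = I (K = Pow(Add(4, -5), Rational(1, 2)) = Pow(-1, Rational(1, 2)) = I ≈ Mul(1.0000, I))
Function('c')(g) = Mul(20, g) (Function('c')(g) = Mul(Mul(5, g), 4) = Mul(20, g))
Function('A')(Q) = Add(I, Mul(-1, Q))
Function('j')(C, u) = Add(-120, I) (Function('j')(C, u) = Add(I, Mul(-1, Mul(20, 6))) = Add(I, Mul(-1, 120)) = Add(I, -120) = Add(-120, I))
Pow(Add(Function('j')(15, -12), -332), -1) = Pow(Add(Add(-120, I), -332), -1) = Pow(Add(-452, I), -1) = Mul(Rational(1, 204305), Add(-452, Mul(-1, I)))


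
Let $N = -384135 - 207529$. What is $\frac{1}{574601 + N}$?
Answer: $- \frac{1}{17063} \approx -5.8606 \cdot 10^{-5}$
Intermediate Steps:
$N = -591664$ ($N = -384135 - 207529 = -591664$)
$\frac{1}{574601 + N} = \frac{1}{574601 - 591664} = \frac{1}{-17063} = - \frac{1}{17063}$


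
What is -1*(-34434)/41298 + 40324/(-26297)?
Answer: -126631609/181002251 ≈ -0.69961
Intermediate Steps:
-1*(-34434)/41298 + 40324/(-26297) = 34434*(1/41298) + 40324*(-1/26297) = 5739/6883 - 40324/26297 = -126631609/181002251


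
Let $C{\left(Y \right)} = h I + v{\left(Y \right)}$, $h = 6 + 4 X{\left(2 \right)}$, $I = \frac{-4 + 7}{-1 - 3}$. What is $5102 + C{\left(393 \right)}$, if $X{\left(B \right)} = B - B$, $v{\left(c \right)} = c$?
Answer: $\frac{10981}{2} \approx 5490.5$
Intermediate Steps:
$X{\left(B \right)} = 0$
$I = - \frac{3}{4}$ ($I = \frac{3}{-4} = 3 \left(- \frac{1}{4}\right) = - \frac{3}{4} \approx -0.75$)
$h = 6$ ($h = 6 + 4 \cdot 0 = 6 + 0 = 6$)
$C{\left(Y \right)} = - \frac{9}{2} + Y$ ($C{\left(Y \right)} = 6 \left(- \frac{3}{4}\right) + Y = - \frac{9}{2} + Y$)
$5102 + C{\left(393 \right)} = 5102 + \left(- \frac{9}{2} + 393\right) = 5102 + \frac{777}{2} = \frac{10981}{2}$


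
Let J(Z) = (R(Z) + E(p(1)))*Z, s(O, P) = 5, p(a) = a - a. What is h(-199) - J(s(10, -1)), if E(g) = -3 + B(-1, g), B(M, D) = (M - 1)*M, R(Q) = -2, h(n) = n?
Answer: -184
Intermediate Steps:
p(a) = 0
B(M, D) = M*(-1 + M) (B(M, D) = (-1 + M)*M = M*(-1 + M))
E(g) = -1 (E(g) = -3 - (-1 - 1) = -3 - 1*(-2) = -3 + 2 = -1)
J(Z) = -3*Z (J(Z) = (-2 - 1)*Z = -3*Z)
h(-199) - J(s(10, -1)) = -199 - (-3)*5 = -199 - 1*(-15) = -199 + 15 = -184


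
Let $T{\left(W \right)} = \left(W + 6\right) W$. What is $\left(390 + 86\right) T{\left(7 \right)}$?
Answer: $43316$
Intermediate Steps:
$T{\left(W \right)} = W \left(6 + W\right)$ ($T{\left(W \right)} = \left(6 + W\right) W = W \left(6 + W\right)$)
$\left(390 + 86\right) T{\left(7 \right)} = \left(390 + 86\right) 7 \left(6 + 7\right) = 476 \cdot 7 \cdot 13 = 476 \cdot 91 = 43316$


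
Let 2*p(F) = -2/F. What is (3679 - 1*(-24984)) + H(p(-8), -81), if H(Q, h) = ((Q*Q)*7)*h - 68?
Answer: 1829513/64 ≈ 28586.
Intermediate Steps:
p(F) = -1/F (p(F) = (-2/F)/2 = -1/F)
H(Q, h) = -68 + 7*h*Q² (H(Q, h) = (Q²*7)*h - 68 = (7*Q²)*h - 68 = 7*h*Q² - 68 = -68 + 7*h*Q²)
(3679 - 1*(-24984)) + H(p(-8), -81) = (3679 - 1*(-24984)) + (-68 + 7*(-81)*(-1/(-8))²) = (3679 + 24984) + (-68 + 7*(-81)*(-1*(-⅛))²) = 28663 + (-68 + 7*(-81)*(⅛)²) = 28663 + (-68 + 7*(-81)*(1/64)) = 28663 + (-68 - 567/64) = 28663 - 4919/64 = 1829513/64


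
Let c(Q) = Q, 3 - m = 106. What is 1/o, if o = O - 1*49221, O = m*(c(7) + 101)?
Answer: -1/60345 ≈ -1.6571e-5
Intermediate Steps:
m = -103 (m = 3 - 1*106 = 3 - 106 = -103)
O = -11124 (O = -103*(7 + 101) = -103*108 = -11124)
o = -60345 (o = -11124 - 1*49221 = -11124 - 49221 = -60345)
1/o = 1/(-60345) = -1/60345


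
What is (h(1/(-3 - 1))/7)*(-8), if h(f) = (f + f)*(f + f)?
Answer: -2/7 ≈ -0.28571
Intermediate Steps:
h(f) = 4*f² (h(f) = (2*f)*(2*f) = 4*f²)
(h(1/(-3 - 1))/7)*(-8) = ((4*(1/(-3 - 1))²)/7)*(-8) = ((4*(1/(-4))²)*(⅐))*(-8) = ((4*(-¼)²)*(⅐))*(-8) = ((4*(1/16))*(⅐))*(-8) = ((¼)*(⅐))*(-8) = (1/28)*(-8) = -2/7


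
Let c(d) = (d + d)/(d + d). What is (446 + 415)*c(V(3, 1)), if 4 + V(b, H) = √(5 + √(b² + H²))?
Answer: 861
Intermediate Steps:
V(b, H) = -4 + √(5 + √(H² + b²)) (V(b, H) = -4 + √(5 + √(b² + H²)) = -4 + √(5 + √(H² + b²)))
c(d) = 1 (c(d) = (2*d)/((2*d)) = (2*d)*(1/(2*d)) = 1)
(446 + 415)*c(V(3, 1)) = (446 + 415)*1 = 861*1 = 861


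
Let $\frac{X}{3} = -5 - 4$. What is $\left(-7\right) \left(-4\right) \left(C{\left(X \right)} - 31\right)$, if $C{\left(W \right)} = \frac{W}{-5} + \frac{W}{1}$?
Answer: $- \frac{7364}{5} \approx -1472.8$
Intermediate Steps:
$X = -27$ ($X = 3 \left(-5 - 4\right) = 3 \left(-9\right) = -27$)
$C{\left(W \right)} = \frac{4 W}{5}$ ($C{\left(W \right)} = W \left(- \frac{1}{5}\right) + W 1 = - \frac{W}{5} + W = \frac{4 W}{5}$)
$\left(-7\right) \left(-4\right) \left(C{\left(X \right)} - 31\right) = \left(-7\right) \left(-4\right) \left(\frac{4}{5} \left(-27\right) - 31\right) = 28 \left(- \frac{108}{5} - 31\right) = 28 \left(- \frac{263}{5}\right) = - \frac{7364}{5}$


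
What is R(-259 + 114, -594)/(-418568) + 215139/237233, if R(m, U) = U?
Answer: 45095608677/49649071172 ≈ 0.90829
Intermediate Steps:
R(-259 + 114, -594)/(-418568) + 215139/237233 = -594/(-418568) + 215139/237233 = -594*(-1/418568) + 215139*(1/237233) = 297/209284 + 215139/237233 = 45095608677/49649071172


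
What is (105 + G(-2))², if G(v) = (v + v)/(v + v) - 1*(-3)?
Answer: 11881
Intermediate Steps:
G(v) = 4 (G(v) = (2*v)/((2*v)) + 3 = (2*v)*(1/(2*v)) + 3 = 1 + 3 = 4)
(105 + G(-2))² = (105 + 4)² = 109² = 11881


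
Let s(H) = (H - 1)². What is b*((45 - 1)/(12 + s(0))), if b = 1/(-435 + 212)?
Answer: -44/2899 ≈ -0.015178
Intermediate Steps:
s(H) = (-1 + H)²
b = -1/223 (b = 1/(-223) = -1/223 ≈ -0.0044843)
b*((45 - 1)/(12 + s(0))) = -(45 - 1)/(223*(12 + (-1 + 0)²)) = -44/(223*(12 + (-1)²)) = -44/(223*(12 + 1)) = -44/(223*13) = -1/223*44/13 = -44/2899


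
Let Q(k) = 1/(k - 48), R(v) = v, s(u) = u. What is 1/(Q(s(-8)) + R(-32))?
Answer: -56/1793 ≈ -0.031233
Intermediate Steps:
Q(k) = 1/(-48 + k)
1/(Q(s(-8)) + R(-32)) = 1/(1/(-48 - 8) - 32) = 1/(1/(-56) - 32) = 1/(-1/56 - 32) = 1/(-1793/56) = -56/1793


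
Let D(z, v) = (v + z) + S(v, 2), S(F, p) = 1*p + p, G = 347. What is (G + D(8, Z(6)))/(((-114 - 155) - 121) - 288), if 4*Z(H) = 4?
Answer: -60/113 ≈ -0.53097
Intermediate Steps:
S(F, p) = 2*p (S(F, p) = p + p = 2*p)
Z(H) = 1 (Z(H) = (¼)*4 = 1)
D(z, v) = 4 + v + z (D(z, v) = (v + z) + 2*2 = (v + z) + 4 = 4 + v + z)
(G + D(8, Z(6)))/(((-114 - 155) - 121) - 288) = (347 + (4 + 1 + 8))/(((-114 - 155) - 121) - 288) = (347 + 13)/((-269 - 121) - 288) = 360/(-390 - 288) = 360/(-678) = 360*(-1/678) = -60/113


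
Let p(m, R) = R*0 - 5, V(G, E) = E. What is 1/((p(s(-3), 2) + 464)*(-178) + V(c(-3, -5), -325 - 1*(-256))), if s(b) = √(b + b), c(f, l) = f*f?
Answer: -1/81771 ≈ -1.2229e-5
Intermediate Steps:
c(f, l) = f²
s(b) = √2*√b (s(b) = √(2*b) = √2*√b)
p(m, R) = -5 (p(m, R) = 0 - 5 = -5)
1/((p(s(-3), 2) + 464)*(-178) + V(c(-3, -5), -325 - 1*(-256))) = 1/((-5 + 464)*(-178) + (-325 - 1*(-256))) = 1/(459*(-178) + (-325 + 256)) = 1/(-81702 - 69) = 1/(-81771) = -1/81771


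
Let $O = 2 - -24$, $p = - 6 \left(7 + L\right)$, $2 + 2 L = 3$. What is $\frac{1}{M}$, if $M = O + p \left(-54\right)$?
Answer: $\frac{1}{2456} \approx 0.00040717$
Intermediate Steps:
$L = \frac{1}{2}$ ($L = -1 + \frac{1}{2} \cdot 3 = -1 + \frac{3}{2} = \frac{1}{2} \approx 0.5$)
$p = -45$ ($p = - 6 \left(7 + \frac{1}{2}\right) = \left(-6\right) \frac{15}{2} = -45$)
$O = 26$ ($O = 2 + 24 = 26$)
$M = 2456$ ($M = 26 - -2430 = 26 + 2430 = 2456$)
$\frac{1}{M} = \frac{1}{2456}$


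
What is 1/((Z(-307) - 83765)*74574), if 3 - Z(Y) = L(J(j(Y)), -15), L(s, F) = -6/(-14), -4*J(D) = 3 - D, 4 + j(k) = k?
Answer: -7/43725495438 ≈ -1.6009e-10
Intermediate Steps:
j(k) = -4 + k
J(D) = -¾ + D/4 (J(D) = -(3 - D)/4 = -¾ + D/4)
L(s, F) = 3/7 (L(s, F) = -6*(-1/14) = 3/7)
Z(Y) = 18/7 (Z(Y) = 3 - 1*3/7 = 3 - 3/7 = 18/7)
1/((Z(-307) - 83765)*74574) = 1/((18/7 - 83765)*74574) = (1/74574)/(-586337/7) = -7/586337*1/74574 = -7/43725495438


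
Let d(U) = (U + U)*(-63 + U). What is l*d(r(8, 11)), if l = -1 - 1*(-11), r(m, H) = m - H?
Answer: 3960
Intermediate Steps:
d(U) = 2*U*(-63 + U) (d(U) = (2*U)*(-63 + U) = 2*U*(-63 + U))
l = 10 (l = -1 + 11 = 10)
l*d(r(8, 11)) = 10*(2*(8 - 1*11)*(-63 + (8 - 1*11))) = 10*(2*(8 - 11)*(-63 + (8 - 11))) = 10*(2*(-3)*(-63 - 3)) = 10*(2*(-3)*(-66)) = 10*396 = 3960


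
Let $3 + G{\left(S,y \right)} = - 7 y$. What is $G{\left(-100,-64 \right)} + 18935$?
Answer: $19380$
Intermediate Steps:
$G{\left(S,y \right)} = -3 - 7 y$
$G{\left(-100,-64 \right)} + 18935 = \left(-3 - -448\right) + 18935 = \left(-3 + 448\right) + 18935 = 445 + 18935 = 19380$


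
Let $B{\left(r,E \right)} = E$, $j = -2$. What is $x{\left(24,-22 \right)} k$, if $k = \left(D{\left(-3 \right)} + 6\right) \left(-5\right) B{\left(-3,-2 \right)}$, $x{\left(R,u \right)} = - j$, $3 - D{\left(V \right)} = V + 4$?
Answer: $160$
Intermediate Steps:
$D{\left(V \right)} = -1 - V$ ($D{\left(V \right)} = 3 - \left(V + 4\right) = 3 - \left(4 + V\right) = -1 - V$)
$x{\left(R,u \right)} = 2$ ($x{\left(R,u \right)} = \left(-1\right) \left(-2\right) = 2$)
$k = 80$ ($k = \left(\left(-1 - -3\right) + 6\right) \left(-5\right) \left(-2\right) = \left(\left(-1 + 3\right) + 6\right) \left(-5\right) \left(-2\right) = \left(2 + 6\right) \left(-5\right) \left(-2\right) = 8 \left(-5\right) \left(-2\right) = \left(-40\right) \left(-2\right) = 80$)
$x{\left(24,-22 \right)} k = 2 \cdot 80 = 160$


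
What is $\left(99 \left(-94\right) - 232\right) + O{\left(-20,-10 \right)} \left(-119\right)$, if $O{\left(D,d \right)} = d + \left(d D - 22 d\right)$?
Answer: $-58328$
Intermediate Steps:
$O{\left(D,d \right)} = - 21 d + D d$ ($O{\left(D,d \right)} = d + \left(D d - 22 d\right) = d + \left(- 22 d + D d\right) = - 21 d + D d$)
$\left(99 \left(-94\right) - 232\right) + O{\left(-20,-10 \right)} \left(-119\right) = \left(99 \left(-94\right) - 232\right) + - 10 \left(-21 - 20\right) \left(-119\right) = \left(-9306 - 232\right) + \left(-10\right) \left(-41\right) \left(-119\right) = -9538 + 410 \left(-119\right) = -9538 - 48790 = -58328$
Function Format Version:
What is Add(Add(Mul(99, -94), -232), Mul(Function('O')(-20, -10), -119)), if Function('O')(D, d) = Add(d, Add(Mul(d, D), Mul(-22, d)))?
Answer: -58328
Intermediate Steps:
Function('O')(D, d) = Add(Mul(-21, d), Mul(D, d)) (Function('O')(D, d) = Add(d, Add(Mul(D, d), Mul(-22, d))) = Add(d, Add(Mul(-22, d), Mul(D, d))) = Add(Mul(-21, d), Mul(D, d)))
Add(Add(Mul(99, -94), -232), Mul(Function('O')(-20, -10), -119)) = Add(Add(Mul(99, -94), -232), Mul(Mul(-10, Add(-21, -20)), -119)) = Add(Add(-9306, -232), Mul(Mul(-10, -41), -119)) = Add(-9538, Mul(410, -119)) = Add(-9538, -48790) = -58328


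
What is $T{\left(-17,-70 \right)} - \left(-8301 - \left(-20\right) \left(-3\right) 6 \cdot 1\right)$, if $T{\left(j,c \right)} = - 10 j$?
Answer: $8831$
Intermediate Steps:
$T{\left(-17,-70 \right)} - \left(-8301 - \left(-20\right) \left(-3\right) 6 \cdot 1\right) = \left(-10\right) \left(-17\right) - \left(-8301 - \left(-20\right) \left(-3\right) 6 \cdot 1\right) = 170 - \left(-8301 - 60 \cdot 6\right) = 170 - \left(-8301 - 360\right) = 170 - -8661 = 170 + 8661 = 8831$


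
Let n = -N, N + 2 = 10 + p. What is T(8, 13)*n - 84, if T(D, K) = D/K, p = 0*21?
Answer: -1156/13 ≈ -88.923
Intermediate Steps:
p = 0
N = 8 (N = -2 + (10 + 0) = -2 + 10 = 8)
n = -8 (n = -1*8 = -8)
T(8, 13)*n - 84 = (8/13)*(-8) - 84 = -64/13 - 84 = -1156/13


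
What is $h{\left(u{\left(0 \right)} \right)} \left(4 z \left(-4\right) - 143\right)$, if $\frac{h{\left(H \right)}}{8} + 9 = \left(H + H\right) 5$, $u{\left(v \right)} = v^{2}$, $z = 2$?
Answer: $12600$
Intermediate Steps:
$h{\left(H \right)} = -72 + 80 H$ ($h{\left(H \right)} = -72 + 8 \left(H + H\right) 5 = -72 + 8 \cdot 2 H 5 = -72 + 8 \cdot 10 H = -72 + 80 H$)
$h{\left(u{\left(0 \right)} \right)} \left(4 z \left(-4\right) - 143\right) = \left(-72 + 80 \cdot 0^{2}\right) \left(4 \cdot 2 \left(-4\right) - 143\right) = \left(-72 + 80 \cdot 0\right) \left(8 \left(-4\right) - 143\right) = \left(-72 + 0\right) \left(-32 - 143\right) = \left(-72\right) \left(-175\right) = 12600$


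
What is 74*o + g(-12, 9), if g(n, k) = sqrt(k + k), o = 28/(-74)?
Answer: -28 + 3*sqrt(2) ≈ -23.757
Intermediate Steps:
o = -14/37 (o = 28*(-1/74) = -14/37 ≈ -0.37838)
g(n, k) = sqrt(2)*sqrt(k) (g(n, k) = sqrt(2*k) = sqrt(2)*sqrt(k))
74*o + g(-12, 9) = 74*(-14/37) + sqrt(2)*sqrt(9) = -28 + sqrt(2)*3 = -28 + 3*sqrt(2)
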